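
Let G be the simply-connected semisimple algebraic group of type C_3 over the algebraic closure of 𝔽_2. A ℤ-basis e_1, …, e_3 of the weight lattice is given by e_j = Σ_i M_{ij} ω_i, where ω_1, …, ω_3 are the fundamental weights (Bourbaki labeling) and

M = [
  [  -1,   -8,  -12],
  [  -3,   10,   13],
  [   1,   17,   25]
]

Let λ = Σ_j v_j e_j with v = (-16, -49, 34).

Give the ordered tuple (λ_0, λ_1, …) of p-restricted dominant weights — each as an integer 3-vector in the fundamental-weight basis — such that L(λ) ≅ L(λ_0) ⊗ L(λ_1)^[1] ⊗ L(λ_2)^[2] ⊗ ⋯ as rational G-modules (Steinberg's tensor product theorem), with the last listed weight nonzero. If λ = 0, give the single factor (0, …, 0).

Converting to the ω-basis (c_i = row i of M dotted with v = (-16, -49, 34)):
  c_1 = (-1)·(-16) + (-8)·(-49) + (-12)·(34) = 0
  c_2 = (-3)·(-16) + (10)·(-49) + (13)·(34) = 0
  c_3 = (1)·(-16) + (17)·(-49) + (25)·(34) = 1
Expand coordinatewise in base 2:
  c_1 = 0
  c_2 = 0
  c_3 = 1 = 1·2^0
Factor λ_0 = (0, 0, 1)

((0, 0, 1),)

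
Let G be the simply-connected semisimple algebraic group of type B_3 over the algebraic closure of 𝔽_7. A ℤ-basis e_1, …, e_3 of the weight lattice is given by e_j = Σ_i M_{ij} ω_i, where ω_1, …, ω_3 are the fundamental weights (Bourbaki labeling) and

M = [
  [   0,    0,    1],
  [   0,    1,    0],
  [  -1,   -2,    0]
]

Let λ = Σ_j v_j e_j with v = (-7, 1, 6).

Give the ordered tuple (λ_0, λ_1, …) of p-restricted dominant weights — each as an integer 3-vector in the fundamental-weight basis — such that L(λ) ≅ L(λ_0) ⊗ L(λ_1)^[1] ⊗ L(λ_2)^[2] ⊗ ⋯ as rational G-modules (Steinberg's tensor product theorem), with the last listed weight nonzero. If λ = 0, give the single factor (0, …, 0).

Compute c_i = Σ_j M_{ij} v_j with v = (-7, 1, 6):
  c_1 = (0)·(-7) + 0·1 + 1·6 = 6
  c_2 = (0)·(-7) + 1·1 + 0·6 = 1
  c_3 = (-1)·(-7) + (-2)·(1) + 0·6 = 5
p = 7; digits c_i = Σ_j d_{ij}·7^j, 0 ≤ d_{ij} < 7:
  c_1 = 6 = 6·7^0
  c_2 = 1 = 1·7^0
  c_3 = 5 = 5·7^0
Factor λ_0 = (6, 1, 5)

((6, 1, 5),)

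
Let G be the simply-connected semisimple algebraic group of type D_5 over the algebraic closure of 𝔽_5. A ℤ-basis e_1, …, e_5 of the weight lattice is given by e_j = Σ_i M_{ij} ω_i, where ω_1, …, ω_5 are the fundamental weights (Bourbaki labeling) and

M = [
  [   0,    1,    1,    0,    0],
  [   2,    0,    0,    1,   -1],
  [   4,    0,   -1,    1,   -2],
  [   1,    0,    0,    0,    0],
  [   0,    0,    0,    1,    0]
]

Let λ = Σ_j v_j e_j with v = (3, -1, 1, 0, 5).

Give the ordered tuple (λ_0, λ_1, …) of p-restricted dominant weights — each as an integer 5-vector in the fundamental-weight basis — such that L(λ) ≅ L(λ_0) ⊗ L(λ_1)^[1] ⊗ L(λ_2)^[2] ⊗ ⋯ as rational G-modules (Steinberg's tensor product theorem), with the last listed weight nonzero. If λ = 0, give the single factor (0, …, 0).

((0, 1, 1, 3, 0),)

Compute c_i = Σ_j M_{ij} v_j with v = (3, -1, 1, 0, 5):
  c_1 = 0·3 + (1)·(-1) + 1·1 + 0·0 + 0·5 = 0
  c_2 = 2·3 + (0)·(-1) + 0·1 + 1·0 + (-1)·(5) = 1
  c_3 = 4·3 + (0)·(-1) + (-1)·(1) + 1·0 + (-2)·(5) = 1
  c_4 = 1·3 + (0)·(-1) + 0·1 + 0·0 + 0·5 = 3
  c_5 = 0·3 + (0)·(-1) + 0·1 + 1·0 + 0·5 = 0
p = 5; digits c_i = Σ_j d_{ij}·5^j, 0 ≤ d_{ij} < 5:
  c_1 = 0
  c_2 = 1 = 1·5^0
  c_3 = 1 = 1·5^0
  c_4 = 3 = 3·5^0
  c_5 = 0
Factor λ_0 = (0, 1, 1, 3, 0)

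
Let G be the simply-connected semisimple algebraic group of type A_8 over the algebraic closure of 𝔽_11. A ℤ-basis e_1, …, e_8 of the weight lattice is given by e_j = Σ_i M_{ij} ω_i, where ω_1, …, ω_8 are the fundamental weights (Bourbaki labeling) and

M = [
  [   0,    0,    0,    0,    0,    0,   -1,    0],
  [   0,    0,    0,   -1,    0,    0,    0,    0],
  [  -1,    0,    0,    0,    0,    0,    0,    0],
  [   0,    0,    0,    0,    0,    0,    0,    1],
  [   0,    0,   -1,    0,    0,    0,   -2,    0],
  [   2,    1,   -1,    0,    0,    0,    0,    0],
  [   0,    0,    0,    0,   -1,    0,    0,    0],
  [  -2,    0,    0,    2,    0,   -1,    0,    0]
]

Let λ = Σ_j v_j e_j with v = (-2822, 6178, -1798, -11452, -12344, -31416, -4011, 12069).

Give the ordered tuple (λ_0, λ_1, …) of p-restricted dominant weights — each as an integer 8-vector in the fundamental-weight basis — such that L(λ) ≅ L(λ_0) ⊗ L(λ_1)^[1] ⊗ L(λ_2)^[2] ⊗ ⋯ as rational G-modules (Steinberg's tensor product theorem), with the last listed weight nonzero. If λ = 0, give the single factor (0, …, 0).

((7, 1, 6, 2, 8, 0, 2, 10), (1, 7, 3, 8, 1, 3, 0, 10), (0, 6, 1, 0, 4, 8, 3, 6), (3, 8, 2, 9, 7, 1, 9, 10))

ω-coordinates c = M·v, v = (-2822, 6178, -1798, -11452, -12344, -31416, -4011, 12069):
  c_1 = 0*-2822 + 0*6178 + 0*-1798 + 0*-11452 + 0*-12344 + 0*-31416 + -1*-4011 + 0*12069 = 4011
  c_2 = 0*-2822 + 0*6178 + 0*-1798 + -1*-11452 + 0*-12344 + 0*-31416 + 0*-4011 + 0*12069 = 11452
  c_3 = -1*-2822 + 0*6178 + 0*-1798 + 0*-11452 + 0*-12344 + 0*-31416 + 0*-4011 + 0*12069 = 2822
  c_4 = 0*-2822 + 0*6178 + 0*-1798 + 0*-11452 + 0*-12344 + 0*-31416 + 0*-4011 + 1*12069 = 12069
  c_5 = 0*-2822 + 0*6178 + -1*-1798 + 0*-11452 + 0*-12344 + 0*-31416 + -2*-4011 + 0*12069 = 9820
  c_6 = 2*-2822 + 1*6178 + -1*-1798 + 0*-11452 + 0*-12344 + 0*-31416 + 0*-4011 + 0*12069 = 2332
  c_7 = 0*-2822 + 0*6178 + 0*-1798 + 0*-11452 + -1*-12344 + 0*-31416 + 0*-4011 + 0*12069 = 12344
  c_8 = -2*-2822 + 0*6178 + 0*-1798 + 2*-11452 + 0*-12344 + -1*-31416 + 0*-4011 + 0*12069 = 14156
p = 11; digits c_i = Σ_j d_{ij}·11^j, 0 ≤ d_{ij} < 11:
  c_1 = 4011 = 7·11^0 + 1·11^1 + 0·11^2 + 3·11^3
  c_2 = 11452 = 1·11^0 + 7·11^1 + 6·11^2 + 8·11^3
  c_3 = 2822 = 6·11^0 + 3·11^1 + 1·11^2 + 2·11^3
  c_4 = 12069 = 2·11^0 + 8·11^1 + 0·11^2 + 9·11^3
  c_5 = 9820 = 8·11^0 + 1·11^1 + 4·11^2 + 7·11^3
  c_6 = 2332 = 0·11^0 + 3·11^1 + 8·11^2 + 1·11^3
  c_7 = 12344 = 2·11^0 + 0·11^1 + 3·11^2 + 9·11^3
  c_8 = 14156 = 10·11^0 + 10·11^1 + 6·11^2 + 10·11^3
λ_0 = (7, 1, 6, 2, 8, 0, 2, 10)
λ_1 = (1, 7, 3, 8, 1, 3, 0, 10)
λ_2 = (0, 6, 1, 0, 4, 8, 3, 6)
λ_3 = (3, 8, 2, 9, 7, 1, 9, 10)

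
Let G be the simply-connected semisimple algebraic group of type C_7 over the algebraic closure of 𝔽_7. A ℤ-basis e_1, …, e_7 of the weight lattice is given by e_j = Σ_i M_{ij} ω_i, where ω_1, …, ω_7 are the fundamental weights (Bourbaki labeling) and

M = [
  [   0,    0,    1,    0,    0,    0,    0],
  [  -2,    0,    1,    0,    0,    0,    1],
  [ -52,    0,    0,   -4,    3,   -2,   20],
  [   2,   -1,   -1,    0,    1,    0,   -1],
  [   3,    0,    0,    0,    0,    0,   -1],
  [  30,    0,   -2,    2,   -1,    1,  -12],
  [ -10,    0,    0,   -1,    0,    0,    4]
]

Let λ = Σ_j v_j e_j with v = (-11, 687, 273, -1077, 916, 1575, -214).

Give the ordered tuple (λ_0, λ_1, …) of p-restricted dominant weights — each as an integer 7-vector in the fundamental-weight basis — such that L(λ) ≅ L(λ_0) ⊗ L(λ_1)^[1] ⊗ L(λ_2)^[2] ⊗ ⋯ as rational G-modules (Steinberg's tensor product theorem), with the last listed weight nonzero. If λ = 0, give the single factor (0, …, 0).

((0, 4, 2, 1, 6, 1, 2), (4, 4, 0, 0, 4, 0, 5), (5, 1, 4, 3, 3, 4, 6))

Converting to the ω-basis (c_i = row i of M dotted with v = (-11, 687, 273, -1077, 916, 1575, -214)):
  c_1 = (0)·(-11) + (0)·(687) + (1)·(273) + (0)·(-1077) + (0)·(916) + (0)·(1575) + (0)·(-214) = 273
  c_2 = (-2)·(-11) + (0)·(687) + (1)·(273) + (0)·(-1077) + (0)·(916) + (0)·(1575) + (1)·(-214) = 81
  c_3 = (-52)·(-11) + (0)·(687) + (0)·(273) + (-4)·(-1077) + (3)·(916) + (-2)·(1575) + (20)·(-214) = 198
  c_4 = (2)·(-11) + (-1)·(687) + (-1)·(273) + (0)·(-1077) + (1)·(916) + (0)·(1575) + (-1)·(-214) = 148
  c_5 = (3)·(-11) + (0)·(687) + (0)·(273) + (0)·(-1077) + (0)·(916) + (0)·(1575) + (-1)·(-214) = 181
  c_6 = (30)·(-11) + (0)·(687) + (-2)·(273) + (2)·(-1077) + (-1)·(916) + (1)·(1575) + (-12)·(-214) = 197
  c_7 = (-10)·(-11) + (0)·(687) + (0)·(273) + (-1)·(-1077) + (0)·(916) + (0)·(1575) + (4)·(-214) = 331
p = 7; digits c_i = Σ_j d_{ij}·7^j, 0 ≤ d_{ij} < 7:
  c_1 = 273 = 0·7^0 + 4·7^1 + 5·7^2
  c_2 = 81 = 4·7^0 + 4·7^1 + 1·7^2
  c_3 = 198 = 2·7^0 + 0·7^1 + 4·7^2
  c_4 = 148 = 1·7^0 + 0·7^1 + 3·7^2
  c_5 = 181 = 6·7^0 + 4·7^1 + 3·7^2
  c_6 = 197 = 1·7^0 + 0·7^1 + 4·7^2
  c_7 = 331 = 2·7^0 + 5·7^1 + 6·7^2
λ_0 = (0, 4, 2, 1, 6, 1, 2)
λ_1 = (4, 4, 0, 0, 4, 0, 5)
λ_2 = (5, 1, 4, 3, 3, 4, 6)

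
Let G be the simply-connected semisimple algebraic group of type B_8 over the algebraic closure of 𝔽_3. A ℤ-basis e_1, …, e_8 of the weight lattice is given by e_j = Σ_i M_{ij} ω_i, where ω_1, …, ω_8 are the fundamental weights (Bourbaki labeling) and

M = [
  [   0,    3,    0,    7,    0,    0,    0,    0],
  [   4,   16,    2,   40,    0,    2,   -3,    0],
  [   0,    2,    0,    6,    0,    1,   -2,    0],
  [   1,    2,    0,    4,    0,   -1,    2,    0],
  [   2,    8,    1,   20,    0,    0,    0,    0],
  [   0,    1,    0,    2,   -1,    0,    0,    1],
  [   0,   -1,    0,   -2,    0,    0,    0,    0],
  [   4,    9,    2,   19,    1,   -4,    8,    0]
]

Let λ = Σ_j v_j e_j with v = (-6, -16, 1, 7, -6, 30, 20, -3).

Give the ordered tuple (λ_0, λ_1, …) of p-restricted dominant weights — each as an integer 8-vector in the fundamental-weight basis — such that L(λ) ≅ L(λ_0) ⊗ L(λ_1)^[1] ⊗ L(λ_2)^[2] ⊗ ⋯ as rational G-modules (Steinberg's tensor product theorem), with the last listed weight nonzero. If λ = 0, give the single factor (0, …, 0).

((1, 2, 0, 0, 1, 1, 2, 1),)

Change of basis e → ω: c = M·v where v = (-6, -16, 1, 7, -6, 30, 20, -3):
  c_1 = (0)·(-6) + (3)·(-16) + 0·1 + 7·7 + (0)·(-6) + 0·30 + 0·20 + (0)·(-3) = 1
  c_2 = (4)·(-6) + (16)·(-16) + 2·1 + 40·7 + (0)·(-6) + 2·30 + (-3)·(20) + (0)·(-3) = 2
  c_3 = (0)·(-6) + (2)·(-16) + 0·1 + 6·7 + (0)·(-6) + 1·30 + (-2)·(20) + (0)·(-3) = 0
  c_4 = (1)·(-6) + (2)·(-16) + 0·1 + 4·7 + (0)·(-6) + (-1)·(30) + 2·20 + (0)·(-3) = 0
  c_5 = (2)·(-6) + (8)·(-16) + 1·1 + 20·7 + (0)·(-6) + 0·30 + 0·20 + (0)·(-3) = 1
  c_6 = (0)·(-6) + (1)·(-16) + 0·1 + 2·7 + (-1)·(-6) + 0·30 + 0·20 + (1)·(-3) = 1
  c_7 = (0)·(-6) + (-1)·(-16) + 0·1 + (-2)·(7) + (0)·(-6) + 0·30 + 0·20 + (0)·(-3) = 2
  c_8 = (4)·(-6) + (9)·(-16) + 2·1 + 19·7 + (1)·(-6) + (-4)·(30) + 8·20 + (0)·(-3) = 1
Base-3 expansion of each c_i:
  c_1 = 1 = 1·3^0
  c_2 = 2 = 2·3^0
  c_3 = 0
  c_4 = 0
  c_5 = 1 = 1·3^0
  c_6 = 1 = 1·3^0
  c_7 = 2 = 2·3^0
  c_8 = 1 = 1·3^0
Factor λ_0 = (1, 2, 0, 0, 1, 1, 2, 1)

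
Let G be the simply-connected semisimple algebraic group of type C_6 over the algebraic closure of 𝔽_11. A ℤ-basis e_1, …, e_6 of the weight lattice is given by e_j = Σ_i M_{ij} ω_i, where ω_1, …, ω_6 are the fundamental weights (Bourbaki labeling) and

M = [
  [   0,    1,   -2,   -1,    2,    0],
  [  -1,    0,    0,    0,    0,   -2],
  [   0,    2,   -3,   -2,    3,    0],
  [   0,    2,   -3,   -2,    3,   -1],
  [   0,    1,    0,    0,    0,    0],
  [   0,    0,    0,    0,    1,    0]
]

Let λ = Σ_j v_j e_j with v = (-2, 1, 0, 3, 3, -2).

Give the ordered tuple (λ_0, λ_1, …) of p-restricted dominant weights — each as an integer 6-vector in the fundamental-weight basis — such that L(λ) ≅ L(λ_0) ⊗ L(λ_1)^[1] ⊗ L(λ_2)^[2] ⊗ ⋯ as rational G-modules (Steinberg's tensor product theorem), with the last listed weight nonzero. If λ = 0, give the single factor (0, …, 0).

Converting to the ω-basis (c_i = row i of M dotted with v = (-2, 1, 0, 3, 3, -2)):
  c_1 = (0)·(-2) + (1)·(1) + (-2)·(0) + (-1)·(3) + (2)·(3) + (0)·(-2) = 4
  c_2 = (-1)·(-2) + (0)·(1) + (0)·(0) + (0)·(3) + (0)·(3) + (-2)·(-2) = 6
  c_3 = (0)·(-2) + (2)·(1) + (-3)·(0) + (-2)·(3) + (3)·(3) + (0)·(-2) = 5
  c_4 = (0)·(-2) + (2)·(1) + (-3)·(0) + (-2)·(3) + (3)·(3) + (-1)·(-2) = 7
  c_5 = (0)·(-2) + (1)·(1) + (0)·(0) + (0)·(3) + (0)·(3) + (0)·(-2) = 1
  c_6 = (0)·(-2) + (0)·(1) + (0)·(0) + (0)·(3) + (1)·(3) + (0)·(-2) = 3
Base-11 expansion of each c_i:
  c_1 = 4 = 4·11^0
  c_2 = 6 = 6·11^0
  c_3 = 5 = 5·11^0
  c_4 = 7 = 7·11^0
  c_5 = 1 = 1·11^0
  c_6 = 3 = 3·11^0
λ_0 = (4, 6, 5, 7, 1, 3)

((4, 6, 5, 7, 1, 3),)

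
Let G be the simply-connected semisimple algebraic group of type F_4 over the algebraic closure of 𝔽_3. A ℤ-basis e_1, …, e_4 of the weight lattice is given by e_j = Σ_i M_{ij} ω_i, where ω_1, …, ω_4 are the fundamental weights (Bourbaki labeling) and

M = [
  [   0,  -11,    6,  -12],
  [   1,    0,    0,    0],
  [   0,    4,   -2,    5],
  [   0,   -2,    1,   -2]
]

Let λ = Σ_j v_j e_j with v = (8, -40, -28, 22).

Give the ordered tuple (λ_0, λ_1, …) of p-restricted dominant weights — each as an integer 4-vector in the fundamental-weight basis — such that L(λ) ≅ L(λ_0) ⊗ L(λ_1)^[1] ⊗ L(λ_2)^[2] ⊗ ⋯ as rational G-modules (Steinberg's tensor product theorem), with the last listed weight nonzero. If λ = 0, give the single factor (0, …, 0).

((2, 2, 0, 2), (2, 2, 2, 2))

Compute c_i = Σ_j M_{ij} v_j with v = (8, -40, -28, 22):
  c_1 = 0·8 + (-11)·(-40) + (6)·(-28) + (-12)·(22) = 8
  c_2 = 1·8 + (0)·(-40) + (0)·(-28) + 0·22 = 8
  c_3 = 0·8 + (4)·(-40) + (-2)·(-28) + 5·22 = 6
  c_4 = 0·8 + (-2)·(-40) + (1)·(-28) + (-2)·(22) = 8
Writing each c_i in base p = 3:
  c_1 = 8 = 2·3^0 + 2·3^1
  c_2 = 8 = 2·3^0 + 2·3^1
  c_3 = 6 = 0·3^0 + 2·3^1
  c_4 = 8 = 2·3^0 + 2·3^1
λ_0 = (2, 2, 0, 2)
λ_1 = (2, 2, 2, 2)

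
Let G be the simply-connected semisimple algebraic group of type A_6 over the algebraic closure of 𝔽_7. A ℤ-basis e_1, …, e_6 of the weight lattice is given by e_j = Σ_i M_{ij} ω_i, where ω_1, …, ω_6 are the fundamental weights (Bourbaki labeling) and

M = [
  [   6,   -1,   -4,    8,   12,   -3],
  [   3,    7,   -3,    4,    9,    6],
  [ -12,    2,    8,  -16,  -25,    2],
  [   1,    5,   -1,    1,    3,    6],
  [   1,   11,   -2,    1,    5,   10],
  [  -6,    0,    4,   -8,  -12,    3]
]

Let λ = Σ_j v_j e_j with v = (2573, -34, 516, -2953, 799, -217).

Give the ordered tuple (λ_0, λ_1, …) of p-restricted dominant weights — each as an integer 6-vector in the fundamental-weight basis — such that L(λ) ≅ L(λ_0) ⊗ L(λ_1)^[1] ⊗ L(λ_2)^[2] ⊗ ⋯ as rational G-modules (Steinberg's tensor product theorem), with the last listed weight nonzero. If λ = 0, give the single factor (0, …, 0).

((2, 3, 2, 1, 4, 4), (3, 1, 3, 4, 5, 1))

In the fundamental-weight basis, λ has coordinates c = M·v (v = (2573, -34, 516, -2953, 799, -217)):
  c_1 = (6)·(2573) + (-1)·(-34) + (-4)·(516) + (8)·(-2953) + (12)·(799) + (-3)·(-217) = 23
  c_2 = (3)·(2573) + (7)·(-34) + (-3)·(516) + (4)·(-2953) + (9)·(799) + (6)·(-217) = 10
  c_3 = (-12)·(2573) + (2)·(-34) + (8)·(516) + (-16)·(-2953) + (-25)·(799) + (2)·(-217) = 23
  c_4 = (1)·(2573) + (5)·(-34) + (-1)·(516) + (1)·(-2953) + (3)·(799) + (6)·(-217) = 29
  c_5 = (1)·(2573) + (11)·(-34) + (-2)·(516) + (1)·(-2953) + (5)·(799) + (10)·(-217) = 39
  c_6 = (-6)·(2573) + (0)·(-34) + (4)·(516) + (-8)·(-2953) + (-12)·(799) + (3)·(-217) = 11
Writing each c_i in base p = 7:
  c_1 = 23 = 2·7^0 + 3·7^1
  c_2 = 10 = 3·7^0 + 1·7^1
  c_3 = 23 = 2·7^0 + 3·7^1
  c_4 = 29 = 1·7^0 + 4·7^1
  c_5 = 39 = 4·7^0 + 5·7^1
  c_6 = 11 = 4·7^0 + 1·7^1
Factor λ_0 = (2, 3, 2, 1, 4, 4)
Factor λ_1 = (3, 1, 3, 4, 5, 1)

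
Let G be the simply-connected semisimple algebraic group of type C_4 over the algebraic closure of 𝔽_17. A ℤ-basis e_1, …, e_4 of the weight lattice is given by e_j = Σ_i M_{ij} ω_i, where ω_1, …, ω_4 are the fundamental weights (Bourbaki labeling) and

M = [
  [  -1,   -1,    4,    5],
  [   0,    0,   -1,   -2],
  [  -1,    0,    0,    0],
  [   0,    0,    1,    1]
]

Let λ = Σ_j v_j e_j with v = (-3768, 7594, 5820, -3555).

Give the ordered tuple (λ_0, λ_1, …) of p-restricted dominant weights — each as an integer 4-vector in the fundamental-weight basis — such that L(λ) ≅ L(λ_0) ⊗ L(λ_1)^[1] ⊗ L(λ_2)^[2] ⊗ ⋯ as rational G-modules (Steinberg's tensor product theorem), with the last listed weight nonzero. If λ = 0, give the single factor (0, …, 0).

((13, 15, 11, 4), (13, 7, 0, 14), (5, 4, 13, 7))

Change of basis e → ω: c = M·v where v = (-3768, 7594, 5820, -3555):
  c_1 = -1*-3768 + -1*7594 + 4*5820 + 5*-3555 = 1679
  c_2 = 0*-3768 + 0*7594 + -1*5820 + -2*-3555 = 1290
  c_3 = -1*-3768 + 0*7594 + 0*5820 + 0*-3555 = 3768
  c_4 = 0*-3768 + 0*7594 + 1*5820 + 1*-3555 = 2265
p = 17; digits c_i = Σ_j d_{ij}·17^j, 0 ≤ d_{ij} < 17:
  c_1 = 1679 = 13·17^0 + 13·17^1 + 5·17^2
  c_2 = 1290 = 15·17^0 + 7·17^1 + 4·17^2
  c_3 = 3768 = 11·17^0 + 0·17^1 + 13·17^2
  c_4 = 2265 = 4·17^0 + 14·17^1 + 7·17^2
Factor λ_0 = (13, 15, 11, 4)
Factor λ_1 = (13, 7, 0, 14)
Factor λ_2 = (5, 4, 13, 7)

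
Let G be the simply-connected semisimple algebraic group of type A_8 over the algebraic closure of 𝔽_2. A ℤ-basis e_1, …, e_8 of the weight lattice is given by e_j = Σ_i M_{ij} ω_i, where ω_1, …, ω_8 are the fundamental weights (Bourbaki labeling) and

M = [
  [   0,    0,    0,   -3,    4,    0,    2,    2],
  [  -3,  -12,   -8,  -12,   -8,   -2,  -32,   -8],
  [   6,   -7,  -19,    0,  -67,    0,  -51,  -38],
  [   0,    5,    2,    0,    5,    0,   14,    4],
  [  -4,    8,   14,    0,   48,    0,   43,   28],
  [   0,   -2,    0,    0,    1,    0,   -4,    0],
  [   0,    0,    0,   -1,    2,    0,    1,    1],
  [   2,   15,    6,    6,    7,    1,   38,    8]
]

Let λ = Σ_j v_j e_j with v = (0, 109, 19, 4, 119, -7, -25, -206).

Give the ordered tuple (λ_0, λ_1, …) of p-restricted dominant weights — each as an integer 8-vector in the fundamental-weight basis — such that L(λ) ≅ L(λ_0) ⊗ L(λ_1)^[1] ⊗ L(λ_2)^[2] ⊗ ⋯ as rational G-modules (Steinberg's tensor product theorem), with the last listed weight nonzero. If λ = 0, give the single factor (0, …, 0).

In the fundamental-weight basis, λ has coordinates c = M·v (v = (0, 109, 19, 4, 119, -7, -25, -206)):
  c_1 = 0·0 + 0·109 + 0·19 + (-3)·(4) + 4·119 + (0)·(-7) + (2)·(-25) + (2)·(-206) = 2
  c_2 = (-3)·(0) + (-12)·(109) + (-8)·(19) + (-12)·(4) + (-8)·(119) + (-2)·(-7) + (-32)·(-25) + (-8)·(-206) = 2
  c_3 = 6·0 + (-7)·(109) + (-19)·(19) + 0·4 + (-67)·(119) + (0)·(-7) + (-51)·(-25) + (-38)·(-206) = 6
  c_4 = 0·0 + 5·109 + 2·19 + 0·4 + 5·119 + (0)·(-7) + (14)·(-25) + (4)·(-206) = 4
  c_5 = (-4)·(0) + 8·109 + 14·19 + 0·4 + 48·119 + (0)·(-7) + (43)·(-25) + (28)·(-206) = 7
  c_6 = 0·0 + (-2)·(109) + 0·19 + 0·4 + 1·119 + (0)·(-7) + (-4)·(-25) + (0)·(-206) = 1
  c_7 = 0·0 + 0·109 + 0·19 + (-1)·(4) + 2·119 + (0)·(-7) + (1)·(-25) + (1)·(-206) = 3
  c_8 = 2·0 + 15·109 + 6·19 + 6·4 + 7·119 + (1)·(-7) + (38)·(-25) + (8)·(-206) = 1
p = 2; digits c_i = Σ_j d_{ij}·2^j, 0 ≤ d_{ij} < 2:
  c_1 = 2 = 0·2^0 + 1·2^1
  c_2 = 2 = 0·2^0 + 1·2^1
  c_3 = 6 = 0·2^0 + 1·2^1 + 1·2^2
  c_4 = 4 = 0·2^0 + 0·2^1 + 1·2^2
  c_5 = 7 = 1·2^0 + 1·2^1 + 1·2^2
  c_6 = 1 = 1·2^0
  c_7 = 3 = 1·2^0 + 1·2^1
  c_8 = 1 = 1·2^0
λ_0 = (0, 0, 0, 0, 1, 1, 1, 1)
λ_1 = (1, 1, 1, 0, 1, 0, 1, 0)
λ_2 = (0, 0, 1, 1, 1, 0, 0, 0)

((0, 0, 0, 0, 1, 1, 1, 1), (1, 1, 1, 0, 1, 0, 1, 0), (0, 0, 1, 1, 1, 0, 0, 0))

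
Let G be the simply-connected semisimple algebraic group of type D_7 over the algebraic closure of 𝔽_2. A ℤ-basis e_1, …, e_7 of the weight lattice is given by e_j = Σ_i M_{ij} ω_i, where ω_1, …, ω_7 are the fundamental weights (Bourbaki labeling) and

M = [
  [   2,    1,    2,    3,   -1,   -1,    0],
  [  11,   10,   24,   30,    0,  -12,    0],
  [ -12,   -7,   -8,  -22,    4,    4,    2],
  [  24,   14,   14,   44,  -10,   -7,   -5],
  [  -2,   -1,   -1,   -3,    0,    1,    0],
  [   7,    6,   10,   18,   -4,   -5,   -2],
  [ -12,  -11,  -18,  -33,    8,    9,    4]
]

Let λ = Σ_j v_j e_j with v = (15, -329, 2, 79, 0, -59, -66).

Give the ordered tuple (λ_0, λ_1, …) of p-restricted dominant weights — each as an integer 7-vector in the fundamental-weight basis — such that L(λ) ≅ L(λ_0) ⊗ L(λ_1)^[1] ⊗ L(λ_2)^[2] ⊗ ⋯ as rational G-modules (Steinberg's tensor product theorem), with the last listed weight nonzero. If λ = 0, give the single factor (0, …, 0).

Change of basis e → ω: c = M·v where v = (15, -329, 2, 79, 0, -59, -66):
  c_1 = 2*15 + 1*-329 + 2*2 + 3*79 + -1*0 + -1*-59 + 0*-66 = 1
  c_2 = 11*15 + 10*-329 + 24*2 + 30*79 + 0*0 + -12*-59 + 0*-66 = 1
  c_3 = -12*15 + -7*-329 + -8*2 + -22*79 + 4*0 + 4*-59 + 2*-66 = 1
  c_4 = 24*15 + 14*-329 + 14*2 + 44*79 + -10*0 + -7*-59 + -5*-66 = 1
  c_5 = -2*15 + -1*-329 + -1*2 + -3*79 + 0*0 + 1*-59 + 0*-66 = 1
  c_6 = 7*15 + 6*-329 + 10*2 + 18*79 + -4*0 + -5*-59 + -2*-66 = 0
  c_7 = -12*15 + -11*-329 + -18*2 + -33*79 + 8*0 + 9*-59 + 4*-66 = 1
Base-2 expansion of each c_i:
  c_1 = 1 = 1·2^0
  c_2 = 1 = 1·2^0
  c_3 = 1 = 1·2^0
  c_4 = 1 = 1·2^0
  c_5 = 1 = 1·2^0
  c_6 = 0
  c_7 = 1 = 1·2^0
λ_0 = (1, 1, 1, 1, 1, 0, 1)

((1, 1, 1, 1, 1, 0, 1),)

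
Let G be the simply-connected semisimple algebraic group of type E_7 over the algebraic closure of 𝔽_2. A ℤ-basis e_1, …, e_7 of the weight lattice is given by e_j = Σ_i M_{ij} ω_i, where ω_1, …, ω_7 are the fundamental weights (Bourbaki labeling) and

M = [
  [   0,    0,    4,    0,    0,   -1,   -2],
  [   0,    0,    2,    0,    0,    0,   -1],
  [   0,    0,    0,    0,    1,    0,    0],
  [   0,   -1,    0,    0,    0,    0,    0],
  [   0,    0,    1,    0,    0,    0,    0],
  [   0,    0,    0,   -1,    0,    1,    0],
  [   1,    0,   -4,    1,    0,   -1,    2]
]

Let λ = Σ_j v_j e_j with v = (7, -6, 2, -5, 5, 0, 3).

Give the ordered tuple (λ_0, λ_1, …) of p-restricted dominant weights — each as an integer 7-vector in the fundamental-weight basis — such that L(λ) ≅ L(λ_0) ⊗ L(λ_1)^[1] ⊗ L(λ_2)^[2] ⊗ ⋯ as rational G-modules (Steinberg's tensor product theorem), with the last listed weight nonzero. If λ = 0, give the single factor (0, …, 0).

Compute c_i = Σ_j M_{ij} v_j with v = (7, -6, 2, -5, 5, 0, 3):
  c_1 = 0·7 + (0)·(-6) + 4·2 + (0)·(-5) + 0·5 + (-1)·(0) + (-2)·(3) = 2
  c_2 = 0·7 + (0)·(-6) + 2·2 + (0)·(-5) + 0·5 + 0·0 + (-1)·(3) = 1
  c_3 = 0·7 + (0)·(-6) + 0·2 + (0)·(-5) + 1·5 + 0·0 + 0·3 = 5
  c_4 = 0·7 + (-1)·(-6) + 0·2 + (0)·(-5) + 0·5 + 0·0 + 0·3 = 6
  c_5 = 0·7 + (0)·(-6) + 1·2 + (0)·(-5) + 0·5 + 0·0 + 0·3 = 2
  c_6 = 0·7 + (0)·(-6) + 0·2 + (-1)·(-5) + 0·5 + 1·0 + 0·3 = 5
  c_7 = 1·7 + (0)·(-6) + (-4)·(2) + (1)·(-5) + 0·5 + (-1)·(0) + 2·3 = 0
Expand coordinatewise in base 2:
  c_1 = 2 = 0·2^0 + 1·2^1
  c_2 = 1 = 1·2^0
  c_3 = 5 = 1·2^0 + 0·2^1 + 1·2^2
  c_4 = 6 = 0·2^0 + 1·2^1 + 1·2^2
  c_5 = 2 = 0·2^0 + 1·2^1
  c_6 = 5 = 1·2^0 + 0·2^1 + 1·2^2
  c_7 = 0
p-restricted factor λ_0 = (0, 1, 1, 0, 0, 1, 0)
p-restricted factor λ_1 = (1, 0, 0, 1, 1, 0, 0)
p-restricted factor λ_2 = (0, 0, 1, 1, 0, 1, 0)

((0, 1, 1, 0, 0, 1, 0), (1, 0, 0, 1, 1, 0, 0), (0, 0, 1, 1, 0, 1, 0))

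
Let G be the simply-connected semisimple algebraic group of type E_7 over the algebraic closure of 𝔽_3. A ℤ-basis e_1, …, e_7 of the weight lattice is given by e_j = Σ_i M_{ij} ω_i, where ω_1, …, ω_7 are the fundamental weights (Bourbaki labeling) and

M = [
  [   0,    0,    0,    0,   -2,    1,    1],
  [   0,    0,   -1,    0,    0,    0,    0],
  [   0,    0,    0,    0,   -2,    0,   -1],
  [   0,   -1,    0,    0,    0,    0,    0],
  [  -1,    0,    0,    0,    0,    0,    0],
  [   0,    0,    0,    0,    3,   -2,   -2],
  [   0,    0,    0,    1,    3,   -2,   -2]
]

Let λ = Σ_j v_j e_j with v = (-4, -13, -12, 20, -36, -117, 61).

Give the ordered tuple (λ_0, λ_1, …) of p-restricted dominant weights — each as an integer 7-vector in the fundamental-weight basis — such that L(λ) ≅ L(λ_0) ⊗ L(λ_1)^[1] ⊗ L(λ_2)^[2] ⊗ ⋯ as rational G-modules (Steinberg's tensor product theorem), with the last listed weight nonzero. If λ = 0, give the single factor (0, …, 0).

((1, 0, 2, 1, 1, 1, 0), (2, 1, 0, 1, 1, 1, 2), (1, 1, 1, 1, 0, 0, 2))

ω-coordinates c = M·v, v = (-4, -13, -12, 20, -36, -117, 61):
  c_1 = (0)·(-4) + (0)·(-13) + (0)·(-12) + 0·20 + (-2)·(-36) + (1)·(-117) + 1·61 = 16
  c_2 = (0)·(-4) + (0)·(-13) + (-1)·(-12) + 0·20 + (0)·(-36) + (0)·(-117) + 0·61 = 12
  c_3 = (0)·(-4) + (0)·(-13) + (0)·(-12) + 0·20 + (-2)·(-36) + (0)·(-117) + (-1)·(61) = 11
  c_4 = (0)·(-4) + (-1)·(-13) + (0)·(-12) + 0·20 + (0)·(-36) + (0)·(-117) + 0·61 = 13
  c_5 = (-1)·(-4) + (0)·(-13) + (0)·(-12) + 0·20 + (0)·(-36) + (0)·(-117) + 0·61 = 4
  c_6 = (0)·(-4) + (0)·(-13) + (0)·(-12) + 0·20 + (3)·(-36) + (-2)·(-117) + (-2)·(61) = 4
  c_7 = (0)·(-4) + (0)·(-13) + (0)·(-12) + 1·20 + (3)·(-36) + (-2)·(-117) + (-2)·(61) = 24
Base-3 expansion of each c_i:
  c_1 = 16 = 1·3^0 + 2·3^1 + 1·3^2
  c_2 = 12 = 0·3^0 + 1·3^1 + 1·3^2
  c_3 = 11 = 2·3^0 + 0·3^1 + 1·3^2
  c_4 = 13 = 1·3^0 + 1·3^1 + 1·3^2
  c_5 = 4 = 1·3^0 + 1·3^1
  c_6 = 4 = 1·3^0 + 1·3^1
  c_7 = 24 = 0·3^0 + 2·3^1 + 2·3^2
p-restricted factor λ_0 = (1, 0, 2, 1, 1, 1, 0)
p-restricted factor λ_1 = (2, 1, 0, 1, 1, 1, 2)
p-restricted factor λ_2 = (1, 1, 1, 1, 0, 0, 2)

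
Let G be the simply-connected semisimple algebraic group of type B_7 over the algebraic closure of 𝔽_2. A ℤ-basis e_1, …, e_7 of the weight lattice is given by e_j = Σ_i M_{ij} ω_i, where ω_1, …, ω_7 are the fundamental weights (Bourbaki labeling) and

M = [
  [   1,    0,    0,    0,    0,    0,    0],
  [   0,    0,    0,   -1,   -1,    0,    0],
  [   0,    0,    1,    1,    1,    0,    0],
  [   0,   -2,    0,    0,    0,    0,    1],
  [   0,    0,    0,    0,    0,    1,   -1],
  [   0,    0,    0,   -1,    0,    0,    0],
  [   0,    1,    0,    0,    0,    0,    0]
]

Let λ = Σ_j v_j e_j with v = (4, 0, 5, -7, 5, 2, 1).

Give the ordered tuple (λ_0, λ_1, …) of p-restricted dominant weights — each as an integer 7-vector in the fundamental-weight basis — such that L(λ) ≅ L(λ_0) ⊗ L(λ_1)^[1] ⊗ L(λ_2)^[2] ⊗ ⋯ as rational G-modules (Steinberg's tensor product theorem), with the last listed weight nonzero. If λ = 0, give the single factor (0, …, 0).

((0, 0, 1, 1, 1, 1, 0), (0, 1, 1, 0, 0, 1, 0), (1, 0, 0, 0, 0, 1, 0))

In the fundamental-weight basis, λ has coordinates c = M·v (v = (4, 0, 5, -7, 5, 2, 1)):
  c_1 = 1*4 + 0*0 + 0*5 + 0*-7 + 0*5 + 0*2 + 0*1 = 4
  c_2 = 0*4 + 0*0 + 0*5 + -1*-7 + -1*5 + 0*2 + 0*1 = 2
  c_3 = 0*4 + 0*0 + 1*5 + 1*-7 + 1*5 + 0*2 + 0*1 = 3
  c_4 = 0*4 + -2*0 + 0*5 + 0*-7 + 0*5 + 0*2 + 1*1 = 1
  c_5 = 0*4 + 0*0 + 0*5 + 0*-7 + 0*5 + 1*2 + -1*1 = 1
  c_6 = 0*4 + 0*0 + 0*5 + -1*-7 + 0*5 + 0*2 + 0*1 = 7
  c_7 = 0*4 + 1*0 + 0*5 + 0*-7 + 0*5 + 0*2 + 0*1 = 0
Expand coordinatewise in base 2:
  c_1 = 4 = 0·2^0 + 0·2^1 + 1·2^2
  c_2 = 2 = 0·2^0 + 1·2^1
  c_3 = 3 = 1·2^0 + 1·2^1
  c_4 = 1 = 1·2^0
  c_5 = 1 = 1·2^0
  c_6 = 7 = 1·2^0 + 1·2^1 + 1·2^2
  c_7 = 0
Factor λ_0 = (0, 0, 1, 1, 1, 1, 0)
Factor λ_1 = (0, 1, 1, 0, 0, 1, 0)
Factor λ_2 = (1, 0, 0, 0, 0, 1, 0)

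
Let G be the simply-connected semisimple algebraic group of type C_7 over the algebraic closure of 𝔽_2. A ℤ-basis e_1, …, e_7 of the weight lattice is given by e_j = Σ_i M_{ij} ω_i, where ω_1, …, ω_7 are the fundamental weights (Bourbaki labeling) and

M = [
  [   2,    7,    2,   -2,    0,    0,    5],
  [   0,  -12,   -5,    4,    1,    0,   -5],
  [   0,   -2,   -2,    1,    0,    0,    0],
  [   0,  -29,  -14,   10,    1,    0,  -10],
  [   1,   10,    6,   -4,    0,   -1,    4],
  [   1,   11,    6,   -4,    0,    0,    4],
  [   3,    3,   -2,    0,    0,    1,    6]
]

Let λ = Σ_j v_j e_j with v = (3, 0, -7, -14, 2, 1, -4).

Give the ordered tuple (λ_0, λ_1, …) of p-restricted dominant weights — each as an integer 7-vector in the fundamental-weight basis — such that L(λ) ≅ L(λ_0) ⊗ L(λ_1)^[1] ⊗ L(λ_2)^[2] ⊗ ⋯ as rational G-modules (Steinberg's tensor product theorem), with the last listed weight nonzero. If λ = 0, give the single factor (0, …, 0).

((0, 1, 0, 0, 0, 1, 0),)

In the fundamental-weight basis, λ has coordinates c = M·v (v = (3, 0, -7, -14, 2, 1, -4)):
  c_1 = 2*3 + 7*0 + 2*-7 + -2*-14 + 0*2 + 0*1 + 5*-4 = 0
  c_2 = 0*3 + -12*0 + -5*-7 + 4*-14 + 1*2 + 0*1 + -5*-4 = 1
  c_3 = 0*3 + -2*0 + -2*-7 + 1*-14 + 0*2 + 0*1 + 0*-4 = 0
  c_4 = 0*3 + -29*0 + -14*-7 + 10*-14 + 1*2 + 0*1 + -10*-4 = 0
  c_5 = 1*3 + 10*0 + 6*-7 + -4*-14 + 0*2 + -1*1 + 4*-4 = 0
  c_6 = 1*3 + 11*0 + 6*-7 + -4*-14 + 0*2 + 0*1 + 4*-4 = 1
  c_7 = 3*3 + 3*0 + -2*-7 + 0*-14 + 0*2 + 1*1 + 6*-4 = 0
Writing each c_i in base p = 2:
  c_1 = 0
  c_2 = 1 = 1·2^0
  c_3 = 0
  c_4 = 0
  c_5 = 0
  c_6 = 1 = 1·2^0
  c_7 = 0
Factor λ_0 = (0, 1, 0, 0, 0, 1, 0)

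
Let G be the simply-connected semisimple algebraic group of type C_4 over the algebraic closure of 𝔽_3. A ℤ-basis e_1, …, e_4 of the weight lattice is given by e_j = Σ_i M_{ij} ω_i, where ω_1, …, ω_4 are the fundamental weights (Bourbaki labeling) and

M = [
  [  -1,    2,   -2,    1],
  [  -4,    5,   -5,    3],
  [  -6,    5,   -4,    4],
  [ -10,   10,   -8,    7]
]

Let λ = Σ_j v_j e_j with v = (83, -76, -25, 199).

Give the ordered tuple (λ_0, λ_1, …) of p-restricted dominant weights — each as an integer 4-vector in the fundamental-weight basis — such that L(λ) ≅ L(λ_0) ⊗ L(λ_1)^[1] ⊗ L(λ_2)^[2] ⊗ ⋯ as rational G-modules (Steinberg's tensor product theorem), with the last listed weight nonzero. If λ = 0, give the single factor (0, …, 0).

((2, 1, 0, 0), (1, 0, 0, 1), (1, 1, 2, 0))

Compute c_i = Σ_j M_{ij} v_j with v = (83, -76, -25, 199):
  c_1 = (-1)·(83) + (2)·(-76) + (-2)·(-25) + 1·199 = 14
  c_2 = (-4)·(83) + (5)·(-76) + (-5)·(-25) + 3·199 = 10
  c_3 = (-6)·(83) + (5)·(-76) + (-4)·(-25) + 4·199 = 18
  c_4 = (-10)·(83) + (10)·(-76) + (-8)·(-25) + 7·199 = 3
p = 3; digits c_i = Σ_j d_{ij}·3^j, 0 ≤ d_{ij} < 3:
  c_1 = 14 = 2·3^0 + 1·3^1 + 1·3^2
  c_2 = 10 = 1·3^0 + 0·3^1 + 1·3^2
  c_3 = 18 = 0·3^0 + 0·3^1 + 2·3^2
  c_4 = 3 = 0·3^0 + 1·3^1
Factor λ_0 = (2, 1, 0, 0)
Factor λ_1 = (1, 0, 0, 1)
Factor λ_2 = (1, 1, 2, 0)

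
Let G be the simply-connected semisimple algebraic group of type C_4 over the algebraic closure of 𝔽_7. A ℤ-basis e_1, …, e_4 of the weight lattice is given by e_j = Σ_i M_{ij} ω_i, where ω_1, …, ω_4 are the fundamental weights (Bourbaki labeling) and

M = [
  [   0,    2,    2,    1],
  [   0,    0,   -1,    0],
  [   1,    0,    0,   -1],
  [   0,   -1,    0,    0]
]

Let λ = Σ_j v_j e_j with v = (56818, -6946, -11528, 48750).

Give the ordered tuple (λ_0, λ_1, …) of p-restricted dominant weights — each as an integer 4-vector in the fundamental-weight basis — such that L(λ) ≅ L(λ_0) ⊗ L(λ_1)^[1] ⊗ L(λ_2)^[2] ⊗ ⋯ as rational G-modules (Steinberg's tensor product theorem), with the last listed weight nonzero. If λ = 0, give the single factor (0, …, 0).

((0, 6, 4, 2), (6, 1, 4, 5), (2, 4, 3, 1), (6, 5, 2, 6), (4, 4, 3, 2))

ω-coordinates c = M·v, v = (56818, -6946, -11528, 48750):
  c_1 = 0·56818 + (2)·(-6946) + (2)·(-11528) + 1·48750 = 11802
  c_2 = 0·56818 + (0)·(-6946) + (-1)·(-11528) + 0·48750 = 11528
  c_3 = 1·56818 + (0)·(-6946) + (0)·(-11528) + (-1)·(48750) = 8068
  c_4 = 0·56818 + (-1)·(-6946) + (0)·(-11528) + 0·48750 = 6946
Writing each c_i in base p = 7:
  c_1 = 11802 = 0·7^0 + 6·7^1 + 2·7^2 + 6·7^3 + 4·7^4
  c_2 = 11528 = 6·7^0 + 1·7^1 + 4·7^2 + 5·7^3 + 4·7^4
  c_3 = 8068 = 4·7^0 + 4·7^1 + 3·7^2 + 2·7^3 + 3·7^4
  c_4 = 6946 = 2·7^0 + 5·7^1 + 1·7^2 + 6·7^3 + 2·7^4
λ_0 = (0, 6, 4, 2)
λ_1 = (6, 1, 4, 5)
λ_2 = (2, 4, 3, 1)
λ_3 = (6, 5, 2, 6)
λ_4 = (4, 4, 3, 2)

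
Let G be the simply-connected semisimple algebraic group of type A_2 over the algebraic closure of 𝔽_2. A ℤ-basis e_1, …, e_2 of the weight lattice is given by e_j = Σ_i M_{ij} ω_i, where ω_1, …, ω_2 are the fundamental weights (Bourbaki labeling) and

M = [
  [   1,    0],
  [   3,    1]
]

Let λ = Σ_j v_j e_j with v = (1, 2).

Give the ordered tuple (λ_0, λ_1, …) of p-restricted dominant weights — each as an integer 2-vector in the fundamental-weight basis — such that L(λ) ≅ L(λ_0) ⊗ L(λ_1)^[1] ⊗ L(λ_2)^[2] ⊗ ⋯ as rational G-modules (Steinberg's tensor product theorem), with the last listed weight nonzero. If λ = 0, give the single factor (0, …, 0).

Compute c_i = Σ_j M_{ij} v_j with v = (1, 2):
  c_1 = 1*1 + 0*2 = 1
  c_2 = 3*1 + 1*2 = 5
Writing each c_i in base p = 2:
  c_1 = 1 = 1·2^0
  c_2 = 5 = 1·2^0 + 0·2^1 + 1·2^2
λ_0 = (1, 1)
λ_1 = (0, 0)
λ_2 = (0, 1)

((1, 1), (0, 0), (0, 1))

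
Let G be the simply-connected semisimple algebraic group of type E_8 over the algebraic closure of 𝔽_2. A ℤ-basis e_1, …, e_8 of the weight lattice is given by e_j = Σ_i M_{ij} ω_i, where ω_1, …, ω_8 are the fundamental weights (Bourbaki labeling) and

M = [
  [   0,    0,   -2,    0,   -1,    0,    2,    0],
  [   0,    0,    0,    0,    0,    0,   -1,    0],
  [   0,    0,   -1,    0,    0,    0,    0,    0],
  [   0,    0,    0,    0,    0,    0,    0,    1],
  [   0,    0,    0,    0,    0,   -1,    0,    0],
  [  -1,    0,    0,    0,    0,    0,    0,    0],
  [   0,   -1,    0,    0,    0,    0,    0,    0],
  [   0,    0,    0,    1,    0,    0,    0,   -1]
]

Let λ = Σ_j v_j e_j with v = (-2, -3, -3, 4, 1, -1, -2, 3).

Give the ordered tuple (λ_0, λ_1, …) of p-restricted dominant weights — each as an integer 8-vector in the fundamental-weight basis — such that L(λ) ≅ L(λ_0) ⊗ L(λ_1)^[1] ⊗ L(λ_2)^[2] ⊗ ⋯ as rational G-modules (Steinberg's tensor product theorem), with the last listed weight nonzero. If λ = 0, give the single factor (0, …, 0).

Compute c_i = Σ_j M_{ij} v_j with v = (-2, -3, -3, 4, 1, -1, -2, 3):
  c_1 = (0)·(-2) + (0)·(-3) + (-2)·(-3) + (0)·(4) + (-1)·(1) + (0)·(-1) + (2)·(-2) + (0)·(3) = 1
  c_2 = (0)·(-2) + (0)·(-3) + (0)·(-3) + (0)·(4) + (0)·(1) + (0)·(-1) + (-1)·(-2) + (0)·(3) = 2
  c_3 = (0)·(-2) + (0)·(-3) + (-1)·(-3) + (0)·(4) + (0)·(1) + (0)·(-1) + (0)·(-2) + (0)·(3) = 3
  c_4 = (0)·(-2) + (0)·(-3) + (0)·(-3) + (0)·(4) + (0)·(1) + (0)·(-1) + (0)·(-2) + (1)·(3) = 3
  c_5 = (0)·(-2) + (0)·(-3) + (0)·(-3) + (0)·(4) + (0)·(1) + (-1)·(-1) + (0)·(-2) + (0)·(3) = 1
  c_6 = (-1)·(-2) + (0)·(-3) + (0)·(-3) + (0)·(4) + (0)·(1) + (0)·(-1) + (0)·(-2) + (0)·(3) = 2
  c_7 = (0)·(-2) + (-1)·(-3) + (0)·(-3) + (0)·(4) + (0)·(1) + (0)·(-1) + (0)·(-2) + (0)·(3) = 3
  c_8 = (0)·(-2) + (0)·(-3) + (0)·(-3) + (1)·(4) + (0)·(1) + (0)·(-1) + (0)·(-2) + (-1)·(3) = 1
Expand coordinatewise in base 2:
  c_1 = 1 = 1·2^0
  c_2 = 2 = 0·2^0 + 1·2^1
  c_3 = 3 = 1·2^0 + 1·2^1
  c_4 = 3 = 1·2^0 + 1·2^1
  c_5 = 1 = 1·2^0
  c_6 = 2 = 0·2^0 + 1·2^1
  c_7 = 3 = 1·2^0 + 1·2^1
  c_8 = 1 = 1·2^0
λ_0 = (1, 0, 1, 1, 1, 0, 1, 1)
λ_1 = (0, 1, 1, 1, 0, 1, 1, 0)

((1, 0, 1, 1, 1, 0, 1, 1), (0, 1, 1, 1, 0, 1, 1, 0))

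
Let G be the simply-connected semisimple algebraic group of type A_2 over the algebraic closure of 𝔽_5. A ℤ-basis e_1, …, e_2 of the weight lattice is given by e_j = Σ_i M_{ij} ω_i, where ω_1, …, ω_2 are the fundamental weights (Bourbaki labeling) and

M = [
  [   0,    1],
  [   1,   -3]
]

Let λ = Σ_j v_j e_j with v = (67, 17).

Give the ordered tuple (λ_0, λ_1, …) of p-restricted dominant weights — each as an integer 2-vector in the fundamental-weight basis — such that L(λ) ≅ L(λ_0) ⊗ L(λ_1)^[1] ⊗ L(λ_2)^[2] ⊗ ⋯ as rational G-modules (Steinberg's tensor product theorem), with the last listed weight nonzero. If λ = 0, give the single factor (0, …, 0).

Compute c_i = Σ_j M_{ij} v_j with v = (67, 17):
  c_1 = 0*67 + 1*17 = 17
  c_2 = 1*67 + -3*17 = 16
Expand coordinatewise in base 5:
  c_1 = 17 = 2·5^0 + 3·5^1
  c_2 = 16 = 1·5^0 + 3·5^1
p-restricted factor λ_0 = (2, 1)
p-restricted factor λ_1 = (3, 3)

((2, 1), (3, 3))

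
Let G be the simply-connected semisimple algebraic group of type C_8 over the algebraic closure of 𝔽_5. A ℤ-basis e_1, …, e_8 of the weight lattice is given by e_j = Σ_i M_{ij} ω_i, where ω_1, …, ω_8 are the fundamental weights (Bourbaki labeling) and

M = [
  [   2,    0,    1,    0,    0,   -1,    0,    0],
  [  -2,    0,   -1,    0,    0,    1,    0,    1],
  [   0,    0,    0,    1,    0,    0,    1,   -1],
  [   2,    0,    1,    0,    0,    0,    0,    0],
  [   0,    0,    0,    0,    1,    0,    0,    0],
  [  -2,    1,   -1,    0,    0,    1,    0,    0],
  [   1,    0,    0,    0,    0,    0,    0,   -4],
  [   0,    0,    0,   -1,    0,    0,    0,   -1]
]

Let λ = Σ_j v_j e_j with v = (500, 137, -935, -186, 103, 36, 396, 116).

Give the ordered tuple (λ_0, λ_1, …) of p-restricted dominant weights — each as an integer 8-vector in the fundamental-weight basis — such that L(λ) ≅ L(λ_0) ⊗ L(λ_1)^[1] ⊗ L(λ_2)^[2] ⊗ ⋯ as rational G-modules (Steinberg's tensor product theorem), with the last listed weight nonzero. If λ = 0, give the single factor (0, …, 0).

((4, 2, 4, 0, 3, 3, 1, 0), (0, 2, 3, 3, 0, 1, 2, 4), (1, 3, 3, 2, 4, 4, 1, 2))

Compute c_i = Σ_j M_{ij} v_j with v = (500, 137, -935, -186, 103, 36, 396, 116):
  c_1 = (2)·(500) + (0)·(137) + (1)·(-935) + (0)·(-186) + (0)·(103) + (-1)·(36) + (0)·(396) + (0)·(116) = 29
  c_2 = (-2)·(500) + (0)·(137) + (-1)·(-935) + (0)·(-186) + (0)·(103) + (1)·(36) + (0)·(396) + (1)·(116) = 87
  c_3 = (0)·(500) + (0)·(137) + (0)·(-935) + (1)·(-186) + (0)·(103) + (0)·(36) + (1)·(396) + (-1)·(116) = 94
  c_4 = (2)·(500) + (0)·(137) + (1)·(-935) + (0)·(-186) + (0)·(103) + (0)·(36) + (0)·(396) + (0)·(116) = 65
  c_5 = (0)·(500) + (0)·(137) + (0)·(-935) + (0)·(-186) + (1)·(103) + (0)·(36) + (0)·(396) + (0)·(116) = 103
  c_6 = (-2)·(500) + (1)·(137) + (-1)·(-935) + (0)·(-186) + (0)·(103) + (1)·(36) + (0)·(396) + (0)·(116) = 108
  c_7 = (1)·(500) + (0)·(137) + (0)·(-935) + (0)·(-186) + (0)·(103) + (0)·(36) + (0)·(396) + (-4)·(116) = 36
  c_8 = (0)·(500) + (0)·(137) + (0)·(-935) + (-1)·(-186) + (0)·(103) + (0)·(36) + (0)·(396) + (-1)·(116) = 70
Base-5 expansion of each c_i:
  c_1 = 29 = 4·5^0 + 0·5^1 + 1·5^2
  c_2 = 87 = 2·5^0 + 2·5^1 + 3·5^2
  c_3 = 94 = 4·5^0 + 3·5^1 + 3·5^2
  c_4 = 65 = 0·5^0 + 3·5^1 + 2·5^2
  c_5 = 103 = 3·5^0 + 0·5^1 + 4·5^2
  c_6 = 108 = 3·5^0 + 1·5^1 + 4·5^2
  c_7 = 36 = 1·5^0 + 2·5^1 + 1·5^2
  c_8 = 70 = 0·5^0 + 4·5^1 + 2·5^2
p-restricted factor λ_0 = (4, 2, 4, 0, 3, 3, 1, 0)
p-restricted factor λ_1 = (0, 2, 3, 3, 0, 1, 2, 4)
p-restricted factor λ_2 = (1, 3, 3, 2, 4, 4, 1, 2)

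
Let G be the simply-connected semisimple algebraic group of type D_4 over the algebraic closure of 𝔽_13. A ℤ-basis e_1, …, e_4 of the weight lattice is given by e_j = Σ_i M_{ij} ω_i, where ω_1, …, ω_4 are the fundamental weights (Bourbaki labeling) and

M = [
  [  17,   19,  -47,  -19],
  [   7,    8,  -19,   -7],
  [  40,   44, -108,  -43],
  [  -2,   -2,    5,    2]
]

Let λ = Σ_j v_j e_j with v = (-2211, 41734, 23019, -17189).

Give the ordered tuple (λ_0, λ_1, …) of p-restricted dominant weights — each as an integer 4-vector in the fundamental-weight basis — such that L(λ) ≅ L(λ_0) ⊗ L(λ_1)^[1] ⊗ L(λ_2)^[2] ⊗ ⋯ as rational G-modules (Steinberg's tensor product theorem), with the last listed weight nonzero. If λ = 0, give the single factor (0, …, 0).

((5, 5, 8, 7), (4, 0, 6, 11), (0, 8, 5, 9))

Converting to the ω-basis (c_i = row i of M dotted with v = (-2211, 41734, 23019, -17189)):
  c_1 = 17*-2211 + 19*41734 + -47*23019 + -19*-17189 = 57
  c_2 = 7*-2211 + 8*41734 + -19*23019 + -7*-17189 = 1357
  c_3 = 40*-2211 + 44*41734 + -108*23019 + -43*-17189 = 931
  c_4 = -2*-2211 + -2*41734 + 5*23019 + 2*-17189 = 1671
Expand coordinatewise in base 13:
  c_1 = 57 = 5·13^0 + 4·13^1
  c_2 = 1357 = 5·13^0 + 0·13^1 + 8·13^2
  c_3 = 931 = 8·13^0 + 6·13^1 + 5·13^2
  c_4 = 1671 = 7·13^0 + 11·13^1 + 9·13^2
Factor λ_0 = (5, 5, 8, 7)
Factor λ_1 = (4, 0, 6, 11)
Factor λ_2 = (0, 8, 5, 9)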